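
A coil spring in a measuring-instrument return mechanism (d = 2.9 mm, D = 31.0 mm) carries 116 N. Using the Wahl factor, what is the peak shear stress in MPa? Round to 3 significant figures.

Spring index C = D/d = 31.0/2.9 = 10.6897
K_W = (4C−1)/(4C−4) + 0.615/C = 41.759/38.759 + 0.0575 = 1.1349
τ₀ = 8FD/(πd³) = 8·116·31.0/(π·2.9³) = 28768/76.62 = 375.46 MPa
τ_max = K·τ₀ = 1.1349 × 375.46 = 426.12 MPa

426 MPa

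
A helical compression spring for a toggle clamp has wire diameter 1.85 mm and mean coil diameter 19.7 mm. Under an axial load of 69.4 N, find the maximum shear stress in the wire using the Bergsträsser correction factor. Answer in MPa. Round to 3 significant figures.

619 MPa

Spring index C = D/d = 19.7/1.85 = 10.6486
K_B = (4C+2)/(4C−3) = 44.595/39.595 = 1.1263
τ₀ = 8FD/(πd³) = 8·69.4·19.7/(π·1.85³) = 10937.4/19.891 = 549.86 MPa
τ_max = K·τ₀ = 1.1263 × 549.86 = 619.29 MPa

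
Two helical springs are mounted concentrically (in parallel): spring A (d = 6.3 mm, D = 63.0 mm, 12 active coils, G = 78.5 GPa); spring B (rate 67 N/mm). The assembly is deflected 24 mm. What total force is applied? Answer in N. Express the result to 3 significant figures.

1730 N

k_A = Gd⁴/(8D³N_a) = (78.5×10³)(6.3⁴)/(8·63.0³·12) = 5.1516 N/mm
Parallel: k_eq = 5.1516 + 67 = 72.152 N/mm
F = k_eq·δ = 72.152·24 = 1731.6 N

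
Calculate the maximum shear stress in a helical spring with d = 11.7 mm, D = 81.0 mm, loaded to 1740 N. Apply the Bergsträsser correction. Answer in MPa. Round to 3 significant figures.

269 MPa

Spring index C = D/d = 81.0/11.7 = 6.9231
K_B = (4C+2)/(4C−3) = 29.692/24.692 = 1.2025
τ₀ = 8FD/(πd³) = 8·1740·81.0/(π·11.7³) = 1.12752e+06/5031.6 = 224.09 MPa
τ_max = K·τ₀ = 1.2025 × 224.09 = 269.46 MPa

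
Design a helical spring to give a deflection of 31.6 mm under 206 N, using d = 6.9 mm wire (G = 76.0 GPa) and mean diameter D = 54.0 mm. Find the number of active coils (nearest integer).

Required rate k = F/δ = 206/31.6 = 6.519 N/mm
N_a = Gd⁴/(8D³k) = (76.0×10³ × 6.9⁴)/(8 × 54.0³ × 6.519)
    = 1.7227e+08 / 8.21205e+06 = 20.98 → 21 coils

21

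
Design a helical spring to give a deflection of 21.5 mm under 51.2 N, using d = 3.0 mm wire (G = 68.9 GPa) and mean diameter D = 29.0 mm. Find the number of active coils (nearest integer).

12

Required rate k = F/δ = 51.2/21.5 = 2.3814 N/mm
N_a = Gd⁴/(8D³k) = (68.9×10³ × 3.0⁴)/(8 × 29.0³ × 2.3814)
    = 5.5809e+06 / 464639 = 12.01 → 12 coils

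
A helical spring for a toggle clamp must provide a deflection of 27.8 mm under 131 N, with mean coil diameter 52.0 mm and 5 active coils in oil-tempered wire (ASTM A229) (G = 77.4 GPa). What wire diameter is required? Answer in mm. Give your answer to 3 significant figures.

4.30 mm

Required rate k = F/δ = 131/27.8 = 4.7122 N/mm
d = (8D³N_a·k / G)^(1/4) = (8·52.0³·5·4.7122 / (77.4×10³))^0.25
  = (342.42)^0.25 = 4.3017 mm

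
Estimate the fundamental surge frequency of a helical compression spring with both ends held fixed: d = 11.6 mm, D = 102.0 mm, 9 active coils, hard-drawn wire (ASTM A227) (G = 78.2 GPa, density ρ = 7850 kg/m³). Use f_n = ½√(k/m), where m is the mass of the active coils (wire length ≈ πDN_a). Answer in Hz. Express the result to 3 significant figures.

44.0 Hz

k = Gd⁴/(8D³N_a) = (78.2×10³)(11.6⁴)/(8·102.0³·9) = 18.531 N/mm = 18531 N/m
Wire length L = πDN_a = π·102.0·9 = 2884 mm
m = ρ·(πd²/4)·L = 7850 × 105.68×10⁻⁶ m² × 2.884 m = 2.3926 kg
f_n = ½√(k/m) = 0.5·√(18531/2.3926) = 0.5·√(7745.3) = 44.004 Hz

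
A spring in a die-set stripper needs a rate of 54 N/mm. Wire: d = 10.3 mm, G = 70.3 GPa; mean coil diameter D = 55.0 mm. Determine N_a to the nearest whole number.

11

N_a = Gd⁴/(8D³k) = (70.3×10³ × 10.3⁴)/(8 × 55.0³ × 54)
    = 7.91233e+08 / 7.1874e+07 = 11.01 → 11 coils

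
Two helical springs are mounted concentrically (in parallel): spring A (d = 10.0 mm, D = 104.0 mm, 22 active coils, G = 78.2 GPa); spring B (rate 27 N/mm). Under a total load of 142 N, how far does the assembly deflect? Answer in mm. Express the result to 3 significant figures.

4.59 mm

k_A = Gd⁴/(8D³N_a) = (78.2×10³)(10.0⁴)/(8·104.0³·22) = 3.95 N/mm
Parallel: k_eq = 3.95 + 27 = 30.95 N/mm
δ = F/k_eq = 142/30.95 = 4.588 mm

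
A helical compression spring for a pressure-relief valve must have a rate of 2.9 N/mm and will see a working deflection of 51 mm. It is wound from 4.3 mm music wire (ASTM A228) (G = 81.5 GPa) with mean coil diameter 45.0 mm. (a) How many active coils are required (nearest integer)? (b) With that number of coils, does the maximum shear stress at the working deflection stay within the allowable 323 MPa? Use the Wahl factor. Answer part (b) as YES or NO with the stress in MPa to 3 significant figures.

(a) 13 coils; (b) YES, τ_max = 246 MPa

N_a = Gd⁴/(8D³k) = (81.5×10³)(4.3⁴)/(8·45.0³·2.9) = 13.18 → N_a = 13
Actual rate k = Gd⁴/(8D³·13) = 2.9401 N/mm
Working load F = kδ = 2.9401·51 = 149.94 N
C = 45.0/4.3 = 10.4651; K_W = (4C−1)/(4C−4)+0.615/C = 1.1380
τ_max = K_W·8FD/(πd³) = 1.1380·216.11 = 245.94 MPa
τ_max ≤ 323 MPa → acceptable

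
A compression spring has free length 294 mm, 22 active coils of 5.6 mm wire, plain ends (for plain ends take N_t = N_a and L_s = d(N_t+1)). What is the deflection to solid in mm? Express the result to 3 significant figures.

N_t = 22; L_s = 5.6·23 = 128.8 mm
δ_solid = L₀ − L_s = 294 − 128.8 = 165.2 mm

165 mm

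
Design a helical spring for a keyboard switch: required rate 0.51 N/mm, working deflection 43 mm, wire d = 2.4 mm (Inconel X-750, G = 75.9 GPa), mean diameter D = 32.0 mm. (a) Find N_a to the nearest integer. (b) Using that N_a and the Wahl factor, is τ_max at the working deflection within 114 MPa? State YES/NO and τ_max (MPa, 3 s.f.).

N_a = Gd⁴/(8D³k) = (75.9×10³)(2.4⁴)/(8·32.0³·0.51) = 18.84 → N_a = 19
Actual rate k = Gd⁴/(8D³·19) = 0.50558 N/mm
Working load F = kδ = 0.50558·43 = 21.74 N
C = 32.0/2.4 = 13.3333; K_W = (4C−1)/(4C−4)+0.615/C = 1.1069
τ_max = K_W·8FD/(πd³) = 1.1069·128.15 = 141.85 MPa
τ_max > 114 MPa → exceeds allowable

(a) 19 coils; (b) NO, τ_max = 142 MPa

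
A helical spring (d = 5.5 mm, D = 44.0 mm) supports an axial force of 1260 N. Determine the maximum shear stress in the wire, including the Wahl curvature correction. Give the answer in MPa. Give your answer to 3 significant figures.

1000 MPa

Spring index C = D/d = 44.0/5.5 = 8.0000
K_W = (4C−1)/(4C−4) + 0.615/C = 31.000/28.000 + 0.0769 = 1.1840
τ₀ = 8FD/(πd³) = 8·1260·44.0/(π·5.5³) = 443520/522.68 = 848.55 MPa
τ_max = K·τ₀ = 1.1840 × 848.55 = 1004.7 MPa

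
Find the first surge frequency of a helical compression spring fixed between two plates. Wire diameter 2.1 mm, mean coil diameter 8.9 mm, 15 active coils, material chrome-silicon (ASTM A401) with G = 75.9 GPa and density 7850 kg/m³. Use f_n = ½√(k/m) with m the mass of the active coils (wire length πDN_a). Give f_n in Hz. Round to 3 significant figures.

k = Gd⁴/(8D³N_a) = (75.9×10³)(2.1⁴)/(8·8.9³·15) = 17.449 N/mm = 17449 N/m
Wire length L = πDN_a = π·8.9·15 = 419.4 mm
m = ρ·(πd²/4)·L = 7850 × 3.4636×10⁻⁶ m² × 0.4194 m = 0.011403 kg
f_n = ½√(k/m) = 0.5·√(17449/0.011403) = 0.5·√(1.5302e+06) = 618.5 Hz

618 Hz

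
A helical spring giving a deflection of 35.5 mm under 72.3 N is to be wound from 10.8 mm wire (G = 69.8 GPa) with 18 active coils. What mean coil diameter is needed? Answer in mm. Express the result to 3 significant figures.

148 mm

Required rate k = F/δ = 72.3/35.5 = 2.0366 N/mm
D = (Gd⁴/(8N_a·k))^(1/3) = (69.8×10³·10.8⁴/(8·18·2.0366))^(1/3)
  = (3.23801e+06)^(1/3) = 147.9424 mm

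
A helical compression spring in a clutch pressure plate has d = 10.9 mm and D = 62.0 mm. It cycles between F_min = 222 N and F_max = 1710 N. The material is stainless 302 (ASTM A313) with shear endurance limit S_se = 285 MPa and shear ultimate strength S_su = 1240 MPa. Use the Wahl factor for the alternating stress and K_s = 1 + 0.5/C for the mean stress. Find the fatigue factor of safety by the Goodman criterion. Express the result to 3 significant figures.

1.97

C = D/d = 62.0/10.9 = 5.6881; K_W = (4C−1)/(4C−4)+0.615/C = 1.2681; K_s = 1+0.5/C = 1.0879
F_a = (F_max−F_min)/2 = 744 N; F_m = (F_max+F_min)/2 = 966 N
τ_a = K_W·8F_aD/(πd³) = 1.2681 × 90.704 = 115.02 MPa
τ_m = K_s·8F_mD/(πd³) = 1.0879 × 117.77 = 128.12 MPa
Goodman: 1/n_f = τ_a/S_se + τ_m/S_su = 115.02/285 + 128.12/1240 = 0.40358 + 0.10332 = 0.50691
n_f = 1/0.50691 = 1.973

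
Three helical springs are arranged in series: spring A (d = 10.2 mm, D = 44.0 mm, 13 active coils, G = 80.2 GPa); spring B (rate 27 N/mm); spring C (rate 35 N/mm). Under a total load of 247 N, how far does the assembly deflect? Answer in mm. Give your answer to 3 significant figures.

k_A = Gd⁴/(8D³N_a) = (80.2×10³)(10.2⁴)/(8·44.0³·13) = 97.99 N/mm
Series: 1/k_eq = 1/97.99 + 1/27 + 1/35 = 0.075814; k_eq = 13.19 N/mm
δ = F/k_eq = 247/13.19 = 18.726 mm

18.7 mm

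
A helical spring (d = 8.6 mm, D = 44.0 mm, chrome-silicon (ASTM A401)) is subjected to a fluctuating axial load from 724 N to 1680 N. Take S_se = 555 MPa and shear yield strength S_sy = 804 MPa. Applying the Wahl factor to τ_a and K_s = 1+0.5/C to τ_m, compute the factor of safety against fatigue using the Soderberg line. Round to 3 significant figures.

C = D/d = 44.0/8.6 = 5.1163; K_W = (4C−1)/(4C−4)+0.615/C = 1.3024; K_s = 1+0.5/C = 1.0977
F_a = (F_max−F_min)/2 = 478 N; F_m = (F_max+F_min)/2 = 1202 N
τ_a = K_W·8F_aD/(πd³) = 1.3024 × 84.203 = 109.67 MPa
τ_m = K_s·8F_mD/(πd³) = 1.0977 × 211.74 = 232.43 MPa
Soderberg: 1/n_f = τ_a/S_se + τ_m/S_sy = 109.67/555 + 232.43/804 = 0.19760 + 0.28909 = 0.48669
n_f = 1/0.48669 = 2.055

2.05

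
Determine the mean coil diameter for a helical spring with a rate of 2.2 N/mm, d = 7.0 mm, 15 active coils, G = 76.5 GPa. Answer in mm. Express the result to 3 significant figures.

D = (Gd⁴/(8N_a·k))^(1/3) = (76.5×10³·7.0⁴/(8·15·2.2))^(1/3)
  = (695744)^(1/3) = 88.6101 mm

88.6 mm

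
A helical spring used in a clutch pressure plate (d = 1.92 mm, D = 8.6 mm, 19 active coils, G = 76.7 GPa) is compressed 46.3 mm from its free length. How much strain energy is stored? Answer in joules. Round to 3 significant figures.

11.6 J

k = Gd⁴/(8D³N_a) = (76.7×10³)(1.92⁴)/(8·8.6³·19) = 10.781 N/mm
U = ½kδ² = 0.5 × 10.781 × 46.3² = 11556 N·mm = 11.556 J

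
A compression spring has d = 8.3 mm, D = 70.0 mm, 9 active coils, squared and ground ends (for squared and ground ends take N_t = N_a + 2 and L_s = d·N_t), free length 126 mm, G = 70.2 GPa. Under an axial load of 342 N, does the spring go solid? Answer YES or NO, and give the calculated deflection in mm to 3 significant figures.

NO, δ = 25.4 mm

k = Gd⁴/(8D³N_a) = (70.2×10³)(8.3⁴)/(8·70.0³·9) = 13.49 N/mm
N_t = 11; L_s = 8.3·11 = 91.3 mm; δ_solid = L₀ − L_s = 126 − 91.3 = 34.7 mm
δ = F/k = 342/13.49 = 25.351 mm
δ < δ_solid → spring does not go solid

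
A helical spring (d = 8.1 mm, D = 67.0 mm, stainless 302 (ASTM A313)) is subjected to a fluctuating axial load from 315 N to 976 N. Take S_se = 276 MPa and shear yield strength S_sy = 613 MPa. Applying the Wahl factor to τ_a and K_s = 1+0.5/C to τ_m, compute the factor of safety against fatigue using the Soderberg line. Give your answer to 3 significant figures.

1.23

C = D/d = 67.0/8.1 = 8.2716; K_W = (4C−1)/(4C−4)+0.615/C = 1.1775; K_s = 1+0.5/C = 1.0604
F_a = (F_max−F_min)/2 = 330.5 N; F_m = (F_max+F_min)/2 = 645.5 N
τ_a = K_W·8F_aD/(πd³) = 1.1775 × 106.1 = 124.94 MPa
τ_m = K_s·8F_mD/(πd³) = 1.0604 × 207.23 = 219.76 MPa
Soderberg: 1/n_f = τ_a/S_se + τ_m/S_sy = 124.94/276 + 219.76/613 = 0.45267 + 0.35850 = 0.81116
n_f = 1/0.81116 = 1.233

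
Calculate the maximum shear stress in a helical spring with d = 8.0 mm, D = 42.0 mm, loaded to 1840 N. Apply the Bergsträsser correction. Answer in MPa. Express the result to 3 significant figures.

Spring index C = D/d = 42.0/8.0 = 5.2500
K_B = (4C+2)/(4C−3) = 23.000/18.000 = 1.2778
τ₀ = 8FD/(πd³) = 8·1840·42.0/(π·8.0³) = 618240/1608.5 = 384.36 MPa
τ_max = K·τ₀ = 1.2778 × 384.36 = 491.13 MPa

491 MPa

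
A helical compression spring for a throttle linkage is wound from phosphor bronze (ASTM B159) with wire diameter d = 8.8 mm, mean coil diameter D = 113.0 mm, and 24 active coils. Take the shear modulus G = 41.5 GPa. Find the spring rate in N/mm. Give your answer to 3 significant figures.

k = Gd⁴/(8D³N_a) = (41.5×10³ × 8.8⁴) / (8 × 113.0³ × 24)
  = 2.48874e+08 / 2.77036e+08 = 0.89834 N/mm

0.898 N/mm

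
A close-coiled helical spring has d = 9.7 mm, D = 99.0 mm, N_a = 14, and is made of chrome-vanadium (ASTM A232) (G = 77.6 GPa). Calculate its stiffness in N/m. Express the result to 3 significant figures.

6320 N/m

k = Gd⁴/(8D³N_a) = (77.6×10³ × 9.7⁴) / (8 × 99.0³ × 14)
  = 6.86987e+08 / 1.08673e+08 = 6.3216 N/mm = 6321.6 N/m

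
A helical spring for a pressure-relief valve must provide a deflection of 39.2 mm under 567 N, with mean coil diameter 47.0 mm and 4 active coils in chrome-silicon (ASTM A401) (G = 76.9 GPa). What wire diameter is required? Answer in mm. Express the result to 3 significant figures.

Required rate k = F/δ = 567/39.2 = 14.464 N/mm
d = (8D³N_a·k / G)^(1/4) = (8·47.0³·4·14.464 / (76.9×10³))^0.25
  = (624.91)^0.25 = 4.9998 mm

5.00 mm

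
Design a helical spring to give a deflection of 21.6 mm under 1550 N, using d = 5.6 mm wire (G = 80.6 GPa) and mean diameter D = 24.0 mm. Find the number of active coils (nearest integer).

10

Required rate k = F/δ = 1550/21.6 = 71.759 N/mm
N_a = Gd⁴/(8D³k) = (80.6×10³ × 5.6⁴)/(8 × 24.0³ × 71.759)
    = 7.9266e+07 / 7.936e+06 = 9.988 → 10 coils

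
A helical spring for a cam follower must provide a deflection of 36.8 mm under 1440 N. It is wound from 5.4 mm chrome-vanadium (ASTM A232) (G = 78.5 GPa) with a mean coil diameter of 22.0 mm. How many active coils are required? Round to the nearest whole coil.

Required rate k = F/δ = 1440/36.8 = 39.13 N/mm
N_a = Gd⁴/(8D³k) = (78.5×10³ × 5.4⁴)/(8 × 22.0³ × 39.13)
    = 6.6749e+07 / 3.33329e+06 = 20.02 → 20 coils

20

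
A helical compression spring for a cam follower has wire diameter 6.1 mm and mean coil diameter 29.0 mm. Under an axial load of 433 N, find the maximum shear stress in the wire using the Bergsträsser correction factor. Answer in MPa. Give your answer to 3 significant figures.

Spring index C = D/d = 29.0/6.1 = 4.7541
K_B = (4C+2)/(4C−3) = 21.016/16.016 = 1.3122
τ₀ = 8FD/(πd³) = 8·433·29.0/(π·6.1³) = 100456/713.08 = 140.88 MPa
τ_max = K·τ₀ = 1.3122 × 140.88 = 184.85 MPa

185 MPa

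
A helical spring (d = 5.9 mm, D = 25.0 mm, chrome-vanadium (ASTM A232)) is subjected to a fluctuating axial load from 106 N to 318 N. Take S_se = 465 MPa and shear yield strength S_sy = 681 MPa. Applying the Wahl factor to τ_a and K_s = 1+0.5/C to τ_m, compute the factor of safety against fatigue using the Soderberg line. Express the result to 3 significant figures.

C = D/d = 25.0/5.9 = 4.2373; K_W = (4C−1)/(4C−4)+0.615/C = 1.3768; K_s = 1+0.5/C = 1.1180
F_a = (F_max−F_min)/2 = 106 N; F_m = (F_max+F_min)/2 = 212 N
τ_a = K_W·8F_aD/(πd³) = 1.3768 × 32.857 = 45.238 MPa
τ_m = K_s·8F_mD/(πd³) = 1.1180 × 65.714 = 73.469 MPa
Soderberg: 1/n_f = τ_a/S_se + τ_m/S_sy = 45.238/465 + 73.469/681 = 0.09729 + 0.10788 = 0.20517
n_f = 1/0.20517 = 4.874

4.87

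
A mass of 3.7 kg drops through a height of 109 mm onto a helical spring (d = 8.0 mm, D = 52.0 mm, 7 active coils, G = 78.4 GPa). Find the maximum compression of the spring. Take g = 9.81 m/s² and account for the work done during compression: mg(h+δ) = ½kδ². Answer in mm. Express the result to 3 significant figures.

14.8 mm

k = Gd⁴/(8D³N_a) = (78.4×10³)(8.0⁴)/(8·52.0³·7) = 40.783 N/mm
W = mg = 3.7 × 9.81 = 36.297 N
½kδ² − Wδ − Wh = 0 → δ = (W + √(W² + 2kWh))/k
δ = (36.297 + √(1317.5 + 322705))/40.783 = (36.297 + 569.23)/40.783 = 14.848 mm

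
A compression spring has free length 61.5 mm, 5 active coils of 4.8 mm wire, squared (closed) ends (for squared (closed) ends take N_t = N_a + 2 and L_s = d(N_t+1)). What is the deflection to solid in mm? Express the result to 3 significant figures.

N_t = 7; L_s = 4.8·8 = 38.4 mm
δ_solid = L₀ − L_s = 61.5 − 38.4 = 23.1 mm

23.1 mm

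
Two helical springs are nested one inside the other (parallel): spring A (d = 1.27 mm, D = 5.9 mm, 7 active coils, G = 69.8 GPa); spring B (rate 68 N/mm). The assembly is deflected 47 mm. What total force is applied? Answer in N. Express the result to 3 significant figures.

3940 N

k_A = Gd⁴/(8D³N_a) = (69.8×10³)(1.27⁴)/(8·5.9³·7) = 15.788 N/mm
Parallel: k_eq = 15.788 + 68 = 83.788 N/mm
F = k_eq·δ = 83.788·47 = 3938 N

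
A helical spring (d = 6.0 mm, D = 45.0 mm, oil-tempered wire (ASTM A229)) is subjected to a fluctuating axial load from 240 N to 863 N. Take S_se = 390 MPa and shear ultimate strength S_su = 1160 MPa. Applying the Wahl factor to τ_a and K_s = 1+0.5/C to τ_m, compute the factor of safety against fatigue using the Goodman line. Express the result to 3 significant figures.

C = D/d = 45.0/6.0 = 7.5000; K_W = (4C−1)/(4C−4)+0.615/C = 1.1974; K_s = 1+0.5/C = 1.0667
F_a = (F_max−F_min)/2 = 311.5 N; F_m = (F_max+F_min)/2 = 551.5 N
τ_a = K_W·8F_aD/(πd³) = 1.1974 × 165.26 = 197.87 MPa
τ_m = K_s·8F_mD/(πd³) = 1.0667 × 292.58 = 312.09 MPa
Goodman: 1/n_f = τ_a/S_se + τ_m/S_su = 197.87/390 + 312.09/1160 = 0.50737 + 0.26904 = 0.77641
n_f = 1/0.77641 = 1.288

1.29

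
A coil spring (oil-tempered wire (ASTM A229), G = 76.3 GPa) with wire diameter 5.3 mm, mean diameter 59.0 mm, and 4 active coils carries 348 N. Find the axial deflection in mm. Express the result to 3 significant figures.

38.0 mm

k = Gd⁴/(8D³N_a) = (76.3×10³)(5.3⁴)/(8·59.0³·4) = 9.1606 N/mm
δ = F/k = 348 / 9.1606 = 37.989 mm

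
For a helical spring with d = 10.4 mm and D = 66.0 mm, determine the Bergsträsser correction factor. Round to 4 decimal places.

C = D/d = 66.0/10.4 = 6.3462
K_B = (4C+2)/(4C−3) = 27.385/22.385 = 1.2234

1.2234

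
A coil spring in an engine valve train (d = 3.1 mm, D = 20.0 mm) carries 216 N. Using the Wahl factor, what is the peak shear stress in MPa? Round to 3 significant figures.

455 MPa

Spring index C = D/d = 20.0/3.1 = 6.4516
K_W = (4C−1)/(4C−4) + 0.615/C = 24.806/21.806 + 0.0953 = 1.2329
τ₀ = 8FD/(πd³) = 8·216·20.0/(π·3.1³) = 34560/93.591 = 369.27 MPa
τ_max = K·τ₀ = 1.2329 × 369.27 = 455.27 MPa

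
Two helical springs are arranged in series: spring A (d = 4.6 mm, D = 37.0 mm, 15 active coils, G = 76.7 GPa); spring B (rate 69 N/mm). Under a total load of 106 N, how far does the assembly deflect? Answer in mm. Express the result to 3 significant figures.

20.3 mm

k_A = Gd⁴/(8D³N_a) = (76.7×10³)(4.6⁴)/(8·37.0³·15) = 5.6499 N/mm
Series: 1/k_eq = 1/5.6499 + 1/69 = 0.19149; k_eq = 5.2223 N/mm
δ = F/k_eq = 106/5.2223 = 20.298 mm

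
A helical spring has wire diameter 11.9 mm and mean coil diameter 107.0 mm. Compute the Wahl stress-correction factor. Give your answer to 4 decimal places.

C = D/d = 107.0/11.9 = 8.9916
K_W = (4C−1)/(4C−4) + 0.615/C = 34.966/31.966 + 0.0684 = 1.1622

1.1622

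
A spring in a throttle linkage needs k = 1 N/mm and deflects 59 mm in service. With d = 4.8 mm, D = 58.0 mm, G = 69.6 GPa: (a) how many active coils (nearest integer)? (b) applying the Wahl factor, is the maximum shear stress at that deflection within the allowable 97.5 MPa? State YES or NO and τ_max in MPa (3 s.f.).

N_a = Gd⁴/(8D³k) = (69.6×10³)(4.8⁴)/(8·58.0³·1) = 23.67 → N_a = 24
Actual rate k = Gd⁴/(8D³·24) = 0.98625 N/mm
Working load F = kδ = 0.98625·59 = 58.189 N
C = 58.0/4.8 = 12.0833; K_W = (4C−1)/(4C−4)+0.615/C = 1.1186
τ_max = K_W·8FD/(πd³) = 1.1186·77.712 = 86.925 MPa
τ_max ≤ 97.5 MPa → acceptable

(a) 24 coils; (b) YES, τ_max = 86.9 MPa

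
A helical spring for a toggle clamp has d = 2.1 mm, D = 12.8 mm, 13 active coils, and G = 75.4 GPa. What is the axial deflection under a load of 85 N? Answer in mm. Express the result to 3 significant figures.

12.6 mm

k = Gd⁴/(8D³N_a) = (75.4×10³)(2.1⁴)/(8·12.8³·13) = 6.7233 N/mm
δ = F/k = 85 / 6.7233 = 12.643 mm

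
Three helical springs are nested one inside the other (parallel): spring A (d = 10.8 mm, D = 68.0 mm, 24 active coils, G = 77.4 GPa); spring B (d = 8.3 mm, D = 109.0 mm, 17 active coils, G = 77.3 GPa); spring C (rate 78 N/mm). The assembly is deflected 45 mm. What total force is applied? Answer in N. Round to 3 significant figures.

k_A = Gd⁴/(8D³N_a) = (77.4×10³)(10.8⁴)/(8·68.0³·24) = 17.442 N/mm
k_B = Gd⁴/(8D³N_a) = (77.3×10³)(8.3⁴)/(8·109.0³·17) = 2.0829 N/mm
Parallel: k_eq = 17.442 + 2.0829 + 78 = 97.525 N/mm
F = k_eq·δ = 97.525·45 = 4388.6 N

4390 N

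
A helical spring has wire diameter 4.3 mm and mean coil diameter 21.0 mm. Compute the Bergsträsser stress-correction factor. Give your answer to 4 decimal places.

C = D/d = 21.0/4.3 = 4.8837
K_B = (4C+2)/(4C−3) = 21.535/16.535 = 1.3024

1.3024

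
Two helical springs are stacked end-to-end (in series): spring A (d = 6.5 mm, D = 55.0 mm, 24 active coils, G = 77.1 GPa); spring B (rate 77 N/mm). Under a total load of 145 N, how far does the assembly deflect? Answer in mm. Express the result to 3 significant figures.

k_A = Gd⁴/(8D³N_a) = (77.1×10³)(6.5⁴)/(8·55.0³·24) = 4.3084 N/mm
Series: 1/k_eq = 1/4.3084 + 1/77 = 0.24509; k_eq = 4.0801 N/mm
δ = F/k_eq = 145/4.0801 = 35.538 mm

35.5 mm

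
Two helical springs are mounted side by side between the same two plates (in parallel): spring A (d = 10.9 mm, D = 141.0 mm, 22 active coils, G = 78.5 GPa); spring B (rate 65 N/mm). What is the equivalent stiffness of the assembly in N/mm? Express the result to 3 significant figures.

k_A = Gd⁴/(8D³N_a) = (78.5×10³)(10.9⁴)/(8·141.0³·22) = 2.246 N/mm
Parallel: k_eq = 2.246 + 65 = 67.246 N/mm

67.2 N/mm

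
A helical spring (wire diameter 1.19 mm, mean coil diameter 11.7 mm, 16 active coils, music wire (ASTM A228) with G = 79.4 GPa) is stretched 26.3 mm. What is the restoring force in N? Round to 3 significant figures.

20.4 N

k = Gd⁴/(8D³N_a) = (79.4×10³)(1.19⁴)/(8·11.7³·16) = 0.77668 N/mm
F = k·δ = 0.77668 × 26.3 = 20.427 N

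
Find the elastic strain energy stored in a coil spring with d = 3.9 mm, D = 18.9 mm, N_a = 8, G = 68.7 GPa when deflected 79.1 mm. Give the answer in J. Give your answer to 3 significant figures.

115 J

k = Gd⁴/(8D³N_a) = (68.7×10³)(3.9⁴)/(8·18.9³·8) = 36.783 N/mm
U = ½kδ² = 0.5 × 36.783 × 79.1² = 1.1507e+05 N·mm = 115.07 J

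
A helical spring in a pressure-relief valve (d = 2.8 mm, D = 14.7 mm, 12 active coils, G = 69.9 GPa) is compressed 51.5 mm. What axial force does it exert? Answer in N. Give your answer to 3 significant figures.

726 N

k = Gd⁴/(8D³N_a) = (69.9×10³)(2.8⁴)/(8·14.7³·12) = 14.089 N/mm
F = k·δ = 14.089 × 51.5 = 725.59 N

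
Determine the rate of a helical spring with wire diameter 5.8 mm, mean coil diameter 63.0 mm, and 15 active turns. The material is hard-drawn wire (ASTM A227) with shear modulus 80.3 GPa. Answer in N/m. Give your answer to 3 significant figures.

k = Gd⁴/(8D³N_a) = (80.3×10³ × 5.8⁴) / (8 × 63.0³ × 15)
  = 9.08715e+07 / 3.00056e+07 = 3.0285 N/mm = 3028.5 N/m

3030 N/m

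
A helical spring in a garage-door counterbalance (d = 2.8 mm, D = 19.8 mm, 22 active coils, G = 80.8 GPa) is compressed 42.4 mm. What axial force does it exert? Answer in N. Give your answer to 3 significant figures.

154 N

k = Gd⁴/(8D³N_a) = (80.8×10³)(2.8⁴)/(8·19.8³·22) = 3.6353 N/mm
F = k·δ = 3.6353 × 42.4 = 154.13 N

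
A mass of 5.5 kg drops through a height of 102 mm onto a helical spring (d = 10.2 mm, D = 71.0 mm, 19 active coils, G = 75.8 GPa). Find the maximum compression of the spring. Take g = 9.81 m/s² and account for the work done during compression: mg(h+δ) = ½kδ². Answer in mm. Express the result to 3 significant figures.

30.8 mm

k = Gd⁴/(8D³N_a) = (75.8×10³)(10.2⁴)/(8·71.0³·19) = 15.082 N/mm
W = mg = 5.5 × 9.81 = 53.955 N
½kδ² − Wδ − Wh = 0 → δ = (W + √(W² + 2kWh))/k
δ = (53.955 + √(2911.1 + 166002))/15.082 = (53.955 + 410.99)/15.082 = 30.828 mm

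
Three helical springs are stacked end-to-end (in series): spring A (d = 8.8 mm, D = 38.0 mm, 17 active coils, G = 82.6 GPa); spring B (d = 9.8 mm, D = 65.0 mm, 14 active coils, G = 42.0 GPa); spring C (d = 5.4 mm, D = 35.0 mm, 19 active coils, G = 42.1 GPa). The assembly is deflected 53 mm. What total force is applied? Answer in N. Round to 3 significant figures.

k_A = Gd⁴/(8D³N_a) = (82.6×10³)(8.8⁴)/(8·38.0³·17) = 66.378 N/mm
k_B = Gd⁴/(8D³N_a) = (42.0×10³)(9.8⁴)/(8·65.0³·14) = 12.595 N/mm
k_C = Gd⁴/(8D³N_a) = (42.1×10³)(5.4⁴)/(8·35.0³·19) = 5.493 N/mm
Series: 1/k_eq = 1/66.378 + 1/12.595 + 1/5.493 = 0.27651; k_eq = 3.6165 N/mm
F = k_eq·δ = 3.6165·53 = 191.67 N

192 N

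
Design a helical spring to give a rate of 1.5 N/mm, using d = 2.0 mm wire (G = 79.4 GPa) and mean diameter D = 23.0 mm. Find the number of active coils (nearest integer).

N_a = Gd⁴/(8D³k) = (79.4×10³ × 2.0⁴)/(8 × 23.0³ × 1.5)
    = 1.2704e+06 / 146004 = 8.701 → 9 coils

9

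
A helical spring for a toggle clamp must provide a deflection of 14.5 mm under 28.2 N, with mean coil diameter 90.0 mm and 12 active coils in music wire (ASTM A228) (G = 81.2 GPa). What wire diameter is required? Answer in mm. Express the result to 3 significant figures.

Required rate k = F/δ = 28.2/14.5 = 1.9448 N/mm
d = (8D³N_a·k / G)^(1/4) = (8·90.0³·12·1.9448 / (81.2×10³))^0.25
  = (1676.2)^0.25 = 6.3985 mm

6.40 mm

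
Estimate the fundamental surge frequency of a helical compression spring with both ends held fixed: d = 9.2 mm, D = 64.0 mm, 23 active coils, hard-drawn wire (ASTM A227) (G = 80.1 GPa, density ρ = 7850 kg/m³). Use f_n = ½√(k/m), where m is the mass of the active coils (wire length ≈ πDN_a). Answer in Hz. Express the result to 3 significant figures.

35.1 Hz

k = Gd⁴/(8D³N_a) = (80.1×10³)(9.2⁴)/(8·64.0³·23) = 11.897 N/mm = 11897 N/m
Wire length L = πDN_a = π·64.0·23 = 4624.4 mm
m = ρ·(πd²/4)·L = 7850 × 66.476×10⁻⁶ m² × 4.6244 m = 2.4132 kg
f_n = ½√(k/m) = 0.5·√(11897/2.4132) = 0.5·√(4929.8) = 35.106 Hz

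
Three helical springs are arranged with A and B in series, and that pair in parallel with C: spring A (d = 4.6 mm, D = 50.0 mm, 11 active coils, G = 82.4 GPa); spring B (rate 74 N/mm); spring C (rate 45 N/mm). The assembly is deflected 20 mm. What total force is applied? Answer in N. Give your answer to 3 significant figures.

k_A = Gd⁴/(8D³N_a) = (82.4×10³)(4.6⁴)/(8·50.0³·11) = 3.354 N/mm
Springs A,B series: k_AB = 1/(1/3.354+1/74) = 3.2086 N/mm; parallel with C: k_eq = 3.2086+45 = 48.209 N/mm
F = k_eq·δ = 48.209·20 = 964.17 N

964 N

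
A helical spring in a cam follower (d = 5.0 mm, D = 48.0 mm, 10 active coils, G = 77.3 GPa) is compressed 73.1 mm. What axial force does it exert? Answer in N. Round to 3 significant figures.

k = Gd⁴/(8D³N_a) = (77.3×10³)(5.0⁴)/(8·48.0³·10) = 5.4607 N/mm
F = k·δ = 5.4607 × 73.1 = 399.17 N

399 N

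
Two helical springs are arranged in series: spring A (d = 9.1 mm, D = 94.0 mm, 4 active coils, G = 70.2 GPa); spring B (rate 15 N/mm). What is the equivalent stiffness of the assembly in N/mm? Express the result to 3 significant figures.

8.20 N/mm

k_A = Gd⁴/(8D³N_a) = (70.2×10³)(9.1⁴)/(8·94.0³·4) = 18.112 N/mm
Series: 1/k_eq = 1/18.112 + 1/15 = 0.12188; k_eq = 8.2049 N/mm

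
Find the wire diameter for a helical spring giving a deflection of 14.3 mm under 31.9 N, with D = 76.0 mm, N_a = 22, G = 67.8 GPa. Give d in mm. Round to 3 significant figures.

Required rate k = F/δ = 31.9/14.3 = 2.2308 N/mm
d = (8D³N_a·k / G)^(1/4) = (8·76.0³·22·2.2308 / (67.8×10³))^0.25
  = (2542)^0.25 = 7.1006 mm

7.10 mm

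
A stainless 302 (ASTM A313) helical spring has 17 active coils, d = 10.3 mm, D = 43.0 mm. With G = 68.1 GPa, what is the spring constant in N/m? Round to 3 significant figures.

70900 N/m

k = Gd⁴/(8D³N_a) = (68.1×10³ × 10.3⁴) / (8 × 43.0³ × 17)
  = 7.66471e+08 / 1.0813e+07 = 70.885 N/mm = 70885 N/m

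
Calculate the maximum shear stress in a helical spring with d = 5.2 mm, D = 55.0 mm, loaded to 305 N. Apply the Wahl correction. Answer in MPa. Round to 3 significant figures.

Spring index C = D/d = 55.0/5.2 = 10.5769
K_W = (4C−1)/(4C−4) + 0.615/C = 41.308/38.308 + 0.0581 = 1.1365
τ₀ = 8FD/(πd³) = 8·305·55.0/(π·5.2³) = 134200/441.73 = 303.8 MPa
τ_max = K·τ₀ = 1.1365 × 303.8 = 345.26 MPa

345 MPa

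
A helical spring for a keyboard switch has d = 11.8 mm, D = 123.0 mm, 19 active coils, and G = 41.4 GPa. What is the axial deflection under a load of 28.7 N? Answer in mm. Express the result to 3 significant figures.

k = Gd⁴/(8D³N_a) = (41.4×10³)(11.8⁴)/(8·123.0³·19) = 2.8377 N/mm
δ = F/k = 28.7 / 2.8377 = 10.114 mm

10.1 mm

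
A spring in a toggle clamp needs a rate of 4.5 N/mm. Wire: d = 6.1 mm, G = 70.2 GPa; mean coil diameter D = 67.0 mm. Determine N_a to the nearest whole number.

N_a = Gd⁴/(8D³k) = (70.2×10³ × 6.1⁴)/(8 × 67.0³ × 4.5)
    = 9.71978e+07 / 1.08275e+07 = 8.977 → 9 coils

9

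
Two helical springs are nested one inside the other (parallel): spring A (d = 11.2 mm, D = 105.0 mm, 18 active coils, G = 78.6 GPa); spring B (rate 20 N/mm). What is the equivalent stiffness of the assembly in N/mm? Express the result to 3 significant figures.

27.4 N/mm

k_A = Gd⁴/(8D³N_a) = (78.6×10³)(11.2⁴)/(8·105.0³·18) = 7.4193 N/mm
Parallel: k_eq = 7.4193 + 20 = 27.419 N/mm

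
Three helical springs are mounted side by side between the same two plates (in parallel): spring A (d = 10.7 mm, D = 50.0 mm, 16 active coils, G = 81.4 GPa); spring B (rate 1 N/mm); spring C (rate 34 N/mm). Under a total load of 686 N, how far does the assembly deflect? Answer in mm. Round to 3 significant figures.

k_A = Gd⁴/(8D³N_a) = (81.4×10³)(10.7⁴)/(8·50.0³·16) = 66.687 N/mm
Parallel: k_eq = 66.687 + 1 + 34 = 101.69 N/mm
δ = F/k_eq = 686/101.69 = 6.7462 mm

6.75 mm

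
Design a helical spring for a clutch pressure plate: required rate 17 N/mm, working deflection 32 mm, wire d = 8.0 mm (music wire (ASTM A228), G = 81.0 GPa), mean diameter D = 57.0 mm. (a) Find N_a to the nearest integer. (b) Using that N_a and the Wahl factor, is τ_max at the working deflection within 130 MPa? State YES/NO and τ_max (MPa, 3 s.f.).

N_a = Gd⁴/(8D³k) = (81.0×10³)(8.0⁴)/(8·57.0³·17) = 13.17 → N_a = 13
Actual rate k = Gd⁴/(8D³·13) = 17.226 N/mm
Working load F = kδ = 17.226·32 = 551.24 N
C = 57.0/8.0 = 7.1250; K_W = (4C−1)/(4C−4)+0.615/C = 1.2088
τ_max = K_W·8FD/(πd³) = 1.2088·156.27 = 188.9 MPa
τ_max > 130 MPa → exceeds allowable

(a) 13 coils; (b) NO, τ_max = 189 MPa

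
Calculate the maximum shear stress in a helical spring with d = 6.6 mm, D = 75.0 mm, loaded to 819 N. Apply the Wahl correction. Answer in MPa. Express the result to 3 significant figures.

613 MPa

Spring index C = D/d = 75.0/6.6 = 11.3636
K_W = (4C−1)/(4C−4) + 0.615/C = 44.455/41.455 + 0.0541 = 1.1265
τ₀ = 8FD/(πd³) = 8·819·75.0/(π·6.6³) = 491400/903.2 = 544.07 MPa
τ_max = K·τ₀ = 1.1265 × 544.07 = 612.89 MPa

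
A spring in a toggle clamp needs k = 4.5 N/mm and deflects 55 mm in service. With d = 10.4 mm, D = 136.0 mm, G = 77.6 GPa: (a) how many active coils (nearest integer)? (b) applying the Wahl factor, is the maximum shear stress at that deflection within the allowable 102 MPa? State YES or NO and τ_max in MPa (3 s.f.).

N_a = Gd⁴/(8D³k) = (77.6×10³)(10.4⁴)/(8·136.0³·4.5) = 10.02 → N_a = 10
Actual rate k = Gd⁴/(8D³·10) = 4.5112 N/mm
Working load F = kδ = 4.5112·55 = 248.11 N
C = 136.0/10.4 = 13.0769; K_W = (4C−1)/(4C−4)+0.615/C = 1.1091
τ_max = K_W·8FD/(πd³) = 1.1091·76.389 = 84.725 MPa
τ_max ≤ 102 MPa → acceptable

(a) 10 coils; (b) YES, τ_max = 84.7 MPa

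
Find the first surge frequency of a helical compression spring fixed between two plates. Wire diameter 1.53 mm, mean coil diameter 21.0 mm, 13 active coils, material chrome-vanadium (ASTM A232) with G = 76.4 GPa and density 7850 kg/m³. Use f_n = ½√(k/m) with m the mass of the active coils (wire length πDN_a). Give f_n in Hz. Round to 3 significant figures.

k = Gd⁴/(8D³N_a) = (76.4×10³)(1.53⁴)/(8·21.0³·13) = 0.43468 N/mm = 434.68 N/m
Wire length L = πDN_a = π·21.0·13 = 857.65 mm
m = ρ·(πd²/4)·L = 7850 × 1.8385×10⁻⁶ m² × 0.85765 m = 0.012378 kg
f_n = ½√(k/m) = 0.5·√(434.68/0.012378) = 0.5·√(35117) = 93.697 Hz

93.7 Hz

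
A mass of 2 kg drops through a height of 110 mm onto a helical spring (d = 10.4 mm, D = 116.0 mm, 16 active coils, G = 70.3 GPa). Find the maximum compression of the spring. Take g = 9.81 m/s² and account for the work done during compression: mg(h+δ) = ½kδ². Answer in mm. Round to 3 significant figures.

37.5 mm

k = Gd⁴/(8D³N_a) = (70.3×10³)(10.4⁴)/(8·116.0³·16) = 4.1163 N/mm
W = mg = 2 × 9.81 = 19.62 N
½kδ² − Wδ − Wh = 0 → δ = (W + √(W² + 2kWh))/k
δ = (19.62 + √(384.94 + 17767.5))/4.1163 = (19.62 + 134.73)/4.1163 = 37.498 mm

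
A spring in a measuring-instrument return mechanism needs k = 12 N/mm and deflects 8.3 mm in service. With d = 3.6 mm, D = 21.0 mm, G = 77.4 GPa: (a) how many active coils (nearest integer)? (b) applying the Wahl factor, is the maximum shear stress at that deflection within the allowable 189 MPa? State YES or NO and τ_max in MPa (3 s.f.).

(a) 15 coils; (b) YES, τ_max = 140 MPa

N_a = Gd⁴/(8D³k) = (77.4×10³)(3.6⁴)/(8·21.0³·12) = 14.62 → N_a = 15
Actual rate k = Gd⁴/(8D³·15) = 11.698 N/mm
Working load F = kδ = 11.698·8.3 = 97.093 N
C = 21.0/3.6 = 5.8333; K_W = (4C−1)/(4C−4)+0.615/C = 1.2606
τ_max = K_W·8FD/(πd³) = 1.2606·111.29 = 140.29 MPa
τ_max ≤ 189 MPa → acceptable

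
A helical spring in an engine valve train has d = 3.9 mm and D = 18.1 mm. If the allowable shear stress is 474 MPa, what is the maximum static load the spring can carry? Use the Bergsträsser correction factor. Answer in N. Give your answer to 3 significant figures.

C = D/d = 18.1/3.9 = 4.6410
K_B = (4C+2)/(4C−3) = 20.564/15.564 = 1.3213
τ_max = K·8FD/(πd³) → F_max = τ_allow·πd³/(8DK)
F_max = 474·π·3.9³/(8·18.1·1.3213) = 88333/191.32 = 461.71 N

462 N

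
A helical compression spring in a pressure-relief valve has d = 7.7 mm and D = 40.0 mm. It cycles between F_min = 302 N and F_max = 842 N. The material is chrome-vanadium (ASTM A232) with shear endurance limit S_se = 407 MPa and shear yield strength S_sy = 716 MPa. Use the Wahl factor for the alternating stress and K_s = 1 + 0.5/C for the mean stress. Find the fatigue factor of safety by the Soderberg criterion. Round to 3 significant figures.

2.58

C = D/d = 40.0/7.7 = 5.1948; K_W = (4C−1)/(4C−4)+0.615/C = 1.2972; K_s = 1+0.5/C = 1.0962
F_a = (F_max−F_min)/2 = 270 N; F_m = (F_max+F_min)/2 = 572 N
τ_a = K_W·8F_aD/(πd³) = 1.2972 × 60.241 = 78.143 MPa
τ_m = K_s·8F_mD/(πd³) = 1.0962 × 127.62 = 139.91 MPa
Soderberg: 1/n_f = τ_a/S_se + τ_m/S_sy = 78.143/407 + 139.91/716 = 0.19200 + 0.19540 = 0.3874
n_f = 1/0.3874 = 2.581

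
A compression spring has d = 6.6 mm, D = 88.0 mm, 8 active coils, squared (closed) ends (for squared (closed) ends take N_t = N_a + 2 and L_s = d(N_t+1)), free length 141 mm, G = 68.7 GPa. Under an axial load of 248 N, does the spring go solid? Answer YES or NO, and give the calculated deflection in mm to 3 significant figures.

YES, δ = 83.0 mm

k = Gd⁴/(8D³N_a) = (68.7×10³)(6.6⁴)/(8·88.0³·8) = 2.9889 N/mm
N_t = 10; L_s = 6.6·11 = 72.6 mm; δ_solid = L₀ − L_s = 141 − 72.6 = 68.4 mm
δ = F/k = 248/2.9889 = 82.975 mm
δ ≥ δ_solid → spring goes solid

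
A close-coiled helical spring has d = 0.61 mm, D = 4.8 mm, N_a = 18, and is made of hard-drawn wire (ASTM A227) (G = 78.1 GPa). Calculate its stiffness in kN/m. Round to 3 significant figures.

k = Gd⁴/(8D³N_a) = (78.1×10³ × 0.61⁴) / (8 × 4.8³ × 18)
  = 10813.6 / 15925.2 = 0.67902 N/mm

0.679 kN/m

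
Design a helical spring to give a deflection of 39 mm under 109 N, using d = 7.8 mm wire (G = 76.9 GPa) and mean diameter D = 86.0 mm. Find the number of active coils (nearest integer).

Required rate k = F/δ = 109/39 = 2.7949 N/mm
N_a = Gd⁴/(8D³k) = (76.9×10³ × 7.8⁴)/(8 × 86.0³ × 2.7949)
    = 2.84646e+08 / 1.42216e+07 = 20.02 → 20 coils

20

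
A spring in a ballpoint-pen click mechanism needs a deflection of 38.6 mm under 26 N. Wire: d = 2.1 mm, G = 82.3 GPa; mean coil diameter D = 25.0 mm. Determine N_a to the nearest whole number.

Required rate k = F/δ = 26/38.6 = 0.67358 N/mm
N_a = Gd⁴/(8D³k) = (82.3×10³ × 2.1⁴)/(8 × 25.0³ × 0.67358)
    = 1.60058e+06 / 84196.9 = 19.01 → 19 coils

19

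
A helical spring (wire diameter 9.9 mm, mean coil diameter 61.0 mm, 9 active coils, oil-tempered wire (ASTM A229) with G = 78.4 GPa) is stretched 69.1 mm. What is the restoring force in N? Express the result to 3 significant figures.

3180 N

k = Gd⁴/(8D³N_a) = (78.4×10³)(9.9⁴)/(8·61.0³·9) = 46.082 N/mm
F = k·δ = 46.082 × 69.1 = 3184.3 N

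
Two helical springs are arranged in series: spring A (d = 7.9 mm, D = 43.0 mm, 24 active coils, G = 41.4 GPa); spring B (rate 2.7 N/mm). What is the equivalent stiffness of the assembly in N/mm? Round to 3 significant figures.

2.15 N/mm

k_A = Gd⁴/(8D³N_a) = (41.4×10³)(7.9⁴)/(8·43.0³·24) = 10.563 N/mm
Series: 1/k_eq = 1/10.563 + 1/2.7 = 0.46504; k_eq = 2.1504 N/mm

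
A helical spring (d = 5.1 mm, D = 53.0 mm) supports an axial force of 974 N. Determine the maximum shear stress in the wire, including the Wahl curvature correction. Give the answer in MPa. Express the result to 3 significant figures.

Spring index C = D/d = 53.0/5.1 = 10.3922
K_W = (4C−1)/(4C−4) + 0.615/C = 40.569/37.569 + 0.0592 = 1.1390
τ₀ = 8FD/(πd³) = 8·974·53.0/(π·5.1³) = 412976/416.74 = 990.98 MPa
τ_max = K·τ₀ = 1.1390 × 990.98 = 1128.8 MPa

1130 MPa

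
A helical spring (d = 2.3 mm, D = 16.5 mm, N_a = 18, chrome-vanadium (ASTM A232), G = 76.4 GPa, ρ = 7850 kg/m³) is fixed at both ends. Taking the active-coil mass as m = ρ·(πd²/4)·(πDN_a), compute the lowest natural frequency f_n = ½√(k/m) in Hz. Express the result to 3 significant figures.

165 Hz

k = Gd⁴/(8D³N_a) = (76.4×10³)(2.3⁴)/(8·16.5³·18) = 3.3051 N/mm = 3305.1 N/m
Wire length L = πDN_a = π·16.5·18 = 933.05 mm
m = ρ·(πd²/4)·L = 7850 × 4.1548×10⁻⁶ m² × 0.93305 m = 0.030431 kg
f_n = ½√(k/m) = 0.5·√(3305.1/0.030431) = 0.5·√(1.0861e+05) = 164.78 Hz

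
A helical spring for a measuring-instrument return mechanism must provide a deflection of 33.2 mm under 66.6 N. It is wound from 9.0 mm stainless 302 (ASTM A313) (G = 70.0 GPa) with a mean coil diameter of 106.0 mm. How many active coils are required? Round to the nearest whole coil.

24

Required rate k = F/δ = 66.6/33.2 = 2.006 N/mm
N_a = Gd⁴/(8D³k) = (70.0×10³ × 9.0⁴)/(8 × 106.0³ × 2.006)
    = 4.5927e+08 / 1.91137e+07 = 24.03 → 24 coils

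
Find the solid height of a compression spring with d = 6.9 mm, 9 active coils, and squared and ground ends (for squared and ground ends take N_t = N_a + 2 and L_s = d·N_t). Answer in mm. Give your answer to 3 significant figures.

75.9 mm

squared and ground ends: N_t = N_a + 2 = 9 + 2 = 11
L_s = d·N_t = 6.9 × 11 = 75.9 mm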